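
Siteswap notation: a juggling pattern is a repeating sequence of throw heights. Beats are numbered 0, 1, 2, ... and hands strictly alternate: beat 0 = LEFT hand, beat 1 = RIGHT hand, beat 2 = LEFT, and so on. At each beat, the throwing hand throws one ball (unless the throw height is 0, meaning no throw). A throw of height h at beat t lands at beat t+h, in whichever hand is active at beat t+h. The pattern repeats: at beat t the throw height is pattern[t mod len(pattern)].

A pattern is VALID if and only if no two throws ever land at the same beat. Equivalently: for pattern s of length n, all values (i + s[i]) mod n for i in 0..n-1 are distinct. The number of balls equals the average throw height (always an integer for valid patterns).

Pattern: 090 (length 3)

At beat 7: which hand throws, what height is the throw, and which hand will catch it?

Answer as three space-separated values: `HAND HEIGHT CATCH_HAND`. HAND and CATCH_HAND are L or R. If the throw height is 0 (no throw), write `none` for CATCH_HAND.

Beat 7: 7 mod 2 = 1, so hand = R
Throw height = pattern[7 mod 3] = pattern[1] = 9
Lands at beat 7+9=16, 16 mod 2 = 0, so catch hand = L

Answer: R 9 L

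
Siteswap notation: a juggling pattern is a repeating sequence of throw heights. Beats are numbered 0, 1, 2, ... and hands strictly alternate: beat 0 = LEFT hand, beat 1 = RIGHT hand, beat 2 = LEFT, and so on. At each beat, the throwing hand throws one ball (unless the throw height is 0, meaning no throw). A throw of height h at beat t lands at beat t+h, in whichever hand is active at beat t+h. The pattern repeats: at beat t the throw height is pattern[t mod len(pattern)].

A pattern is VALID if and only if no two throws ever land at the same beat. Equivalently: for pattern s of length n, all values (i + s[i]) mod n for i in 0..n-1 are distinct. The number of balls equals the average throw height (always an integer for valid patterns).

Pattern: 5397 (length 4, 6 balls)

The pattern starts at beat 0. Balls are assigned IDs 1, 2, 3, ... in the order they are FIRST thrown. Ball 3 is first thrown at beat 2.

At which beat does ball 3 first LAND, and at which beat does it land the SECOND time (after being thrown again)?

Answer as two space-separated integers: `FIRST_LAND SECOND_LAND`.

Beat 0 (L): throw ball1 h=5 -> lands@5:R; in-air after throw: [b1@5:R]
Beat 1 (R): throw ball2 h=3 -> lands@4:L; in-air after throw: [b2@4:L b1@5:R]
Beat 2 (L): throw ball3 h=9 -> lands@11:R; in-air after throw: [b2@4:L b1@5:R b3@11:R]
Beat 3 (R): throw ball4 h=7 -> lands@10:L; in-air after throw: [b2@4:L b1@5:R b4@10:L b3@11:R]
Beat 4 (L): throw ball2 h=5 -> lands@9:R; in-air after throw: [b1@5:R b2@9:R b4@10:L b3@11:R]
Beat 5 (R): throw ball1 h=3 -> lands@8:L; in-air after throw: [b1@8:L b2@9:R b4@10:L b3@11:R]
Beat 6 (L): throw ball5 h=9 -> lands@15:R; in-air after throw: [b1@8:L b2@9:R b4@10:L b3@11:R b5@15:R]
Beat 7 (R): throw ball6 h=7 -> lands@14:L; in-air after throw: [b1@8:L b2@9:R b4@10:L b3@11:R b6@14:L b5@15:R]
Beat 8 (L): throw ball1 h=5 -> lands@13:R; in-air after throw: [b2@9:R b4@10:L b3@11:R b1@13:R b6@14:L b5@15:R]
Beat 9 (R): throw ball2 h=3 -> lands@12:L; in-air after throw: [b4@10:L b3@11:R b2@12:L b1@13:R b6@14:L b5@15:R]
Beat 10 (L): throw ball4 h=9 -> lands@19:R; in-air after throw: [b3@11:R b2@12:L b1@13:R b6@14:L b5@15:R b4@19:R]
Beat 11 (R): throw ball3 h=7 -> lands@18:L; in-air after throw: [b2@12:L b1@13:R b6@14:L b5@15:R b3@18:L b4@19:R]
Beat 12 (L): throw ball2 h=5 -> lands@17:R; in-air after throw: [b1@13:R b6@14:L b5@15:R b2@17:R b3@18:L b4@19:R]
Beat 13 (R): throw ball1 h=3 -> lands@16:L; in-air after throw: [b6@14:L b5@15:R b1@16:L b2@17:R b3@18:L b4@19:R]
Beat 14 (L): throw ball6 h=9 -> lands@23:R; in-air after throw: [b5@15:R b1@16:L b2@17:R b3@18:L b4@19:R b6@23:R]
Beat 15 (R): throw ball5 h=7 -> lands@22:L; in-air after throw: [b1@16:L b2@17:R b3@18:L b4@19:R b5@22:L b6@23:R]
Beat 16 (L): throw ball1 h=5 -> lands@21:R; in-air after throw: [b2@17:R b3@18:L b4@19:R b1@21:R b5@22:L b6@23:R]
Ball 3: thrown@2 h=9 -> first land @11; rethrown@11 h=7 -> second land @18

Answer: 11 18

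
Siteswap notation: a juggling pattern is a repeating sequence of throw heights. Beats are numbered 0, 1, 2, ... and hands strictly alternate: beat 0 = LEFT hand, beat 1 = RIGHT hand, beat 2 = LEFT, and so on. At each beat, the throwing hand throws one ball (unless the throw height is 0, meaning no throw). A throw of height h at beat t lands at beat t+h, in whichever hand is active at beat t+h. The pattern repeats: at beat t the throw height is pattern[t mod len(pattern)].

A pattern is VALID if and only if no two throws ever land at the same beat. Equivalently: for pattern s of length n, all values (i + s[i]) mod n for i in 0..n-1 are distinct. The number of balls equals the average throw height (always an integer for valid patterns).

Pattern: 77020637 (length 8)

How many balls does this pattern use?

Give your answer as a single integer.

Answer: 4

Derivation:
Pattern = [7, 7, 0, 2, 0, 6, 3, 7], length n = 8
  position 0: throw height = 7, running sum = 7
  position 1: throw height = 7, running sum = 14
  position 2: throw height = 0, running sum = 14
  position 3: throw height = 2, running sum = 16
  position 4: throw height = 0, running sum = 16
  position 5: throw height = 6, running sum = 22
  position 6: throw height = 3, running sum = 25
  position 7: throw height = 7, running sum = 32
Total sum = 32; balls = sum / n = 32 / 8 = 4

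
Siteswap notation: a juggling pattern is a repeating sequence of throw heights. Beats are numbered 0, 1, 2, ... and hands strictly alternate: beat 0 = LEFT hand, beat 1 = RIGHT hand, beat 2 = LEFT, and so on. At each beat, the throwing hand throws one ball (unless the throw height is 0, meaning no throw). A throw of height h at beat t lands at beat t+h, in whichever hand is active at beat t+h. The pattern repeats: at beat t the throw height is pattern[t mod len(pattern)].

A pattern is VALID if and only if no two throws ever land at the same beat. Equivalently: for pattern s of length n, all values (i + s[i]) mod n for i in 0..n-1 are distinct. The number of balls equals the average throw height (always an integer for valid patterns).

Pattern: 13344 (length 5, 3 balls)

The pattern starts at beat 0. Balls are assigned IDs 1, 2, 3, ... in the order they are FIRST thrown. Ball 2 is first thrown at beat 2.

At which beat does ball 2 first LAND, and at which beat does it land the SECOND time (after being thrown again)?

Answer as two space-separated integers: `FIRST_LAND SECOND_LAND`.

Answer: 5 6

Derivation:
Beat 0 (L): throw ball1 h=1 -> lands@1:R; in-air after throw: [b1@1:R]
Beat 1 (R): throw ball1 h=3 -> lands@4:L; in-air after throw: [b1@4:L]
Beat 2 (L): throw ball2 h=3 -> lands@5:R; in-air after throw: [b1@4:L b2@5:R]
Beat 3 (R): throw ball3 h=4 -> lands@7:R; in-air after throw: [b1@4:L b2@5:R b3@7:R]
Beat 4 (L): throw ball1 h=4 -> lands@8:L; in-air after throw: [b2@5:R b3@7:R b1@8:L]
Beat 5 (R): throw ball2 h=1 -> lands@6:L; in-air after throw: [b2@6:L b3@7:R b1@8:L]
Beat 6 (L): throw ball2 h=3 -> lands@9:R; in-air after throw: [b3@7:R b1@8:L b2@9:R]
Ball 2: thrown@2 h=3 -> first land @5; rethrown@5 h=1 -> second land @6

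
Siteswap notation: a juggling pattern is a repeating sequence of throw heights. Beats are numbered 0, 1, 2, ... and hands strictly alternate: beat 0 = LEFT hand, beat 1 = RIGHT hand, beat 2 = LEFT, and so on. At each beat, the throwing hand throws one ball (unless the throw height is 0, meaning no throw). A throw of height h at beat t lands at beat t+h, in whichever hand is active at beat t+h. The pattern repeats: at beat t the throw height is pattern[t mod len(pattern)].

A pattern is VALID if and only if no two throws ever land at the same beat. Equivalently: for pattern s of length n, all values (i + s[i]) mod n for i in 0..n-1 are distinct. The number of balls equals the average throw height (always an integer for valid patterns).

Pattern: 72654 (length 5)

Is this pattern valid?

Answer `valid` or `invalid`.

i=0: (i + s[i]) mod n = (0 + 7) mod 5 = 2
i=1: (i + s[i]) mod n = (1 + 2) mod 5 = 3
i=2: (i + s[i]) mod n = (2 + 6) mod 5 = 3
i=3: (i + s[i]) mod n = (3 + 5) mod 5 = 3
i=4: (i + s[i]) mod n = (4 + 4) mod 5 = 3
Residues: [2, 3, 3, 3, 3], distinct: False

Answer: invalid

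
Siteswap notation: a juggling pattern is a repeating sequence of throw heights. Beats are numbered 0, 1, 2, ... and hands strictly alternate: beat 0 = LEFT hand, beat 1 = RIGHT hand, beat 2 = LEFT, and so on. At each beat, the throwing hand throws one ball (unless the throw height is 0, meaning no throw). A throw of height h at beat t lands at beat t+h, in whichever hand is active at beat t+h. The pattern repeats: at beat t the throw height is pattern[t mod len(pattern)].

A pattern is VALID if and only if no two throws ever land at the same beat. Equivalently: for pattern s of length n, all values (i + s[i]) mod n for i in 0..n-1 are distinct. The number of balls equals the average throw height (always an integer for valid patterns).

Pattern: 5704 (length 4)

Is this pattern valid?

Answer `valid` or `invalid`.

Answer: valid

Derivation:
i=0: (i + s[i]) mod n = (0 + 5) mod 4 = 1
i=1: (i + s[i]) mod n = (1 + 7) mod 4 = 0
i=2: (i + s[i]) mod n = (2 + 0) mod 4 = 2
i=3: (i + s[i]) mod n = (3 + 4) mod 4 = 3
Residues: [1, 0, 2, 3], distinct: True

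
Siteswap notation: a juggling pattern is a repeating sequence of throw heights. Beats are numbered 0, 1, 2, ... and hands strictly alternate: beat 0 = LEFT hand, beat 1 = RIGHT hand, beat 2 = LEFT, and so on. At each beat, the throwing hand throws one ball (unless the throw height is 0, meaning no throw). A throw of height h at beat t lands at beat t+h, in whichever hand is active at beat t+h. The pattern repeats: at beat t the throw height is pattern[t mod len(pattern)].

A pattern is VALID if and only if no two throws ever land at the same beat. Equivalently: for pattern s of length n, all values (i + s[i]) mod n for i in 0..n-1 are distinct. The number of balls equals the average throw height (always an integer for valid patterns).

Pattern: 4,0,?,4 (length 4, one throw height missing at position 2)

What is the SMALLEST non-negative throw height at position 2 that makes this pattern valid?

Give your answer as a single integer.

i=0: (0 + 4) mod 4 = 0
i=1: (1 + 0) mod 4 = 1
i=2: s[i]=? (unknown)
i=3: (3 + 4) mod 4 = 3
Known residues: [0, 1, 3]; need a permutation of 0..3, so missing residue r = 2
Need (2 + s) mod 4 = 2; smallest s = (2 - 2) mod 4 = 0

Answer: 0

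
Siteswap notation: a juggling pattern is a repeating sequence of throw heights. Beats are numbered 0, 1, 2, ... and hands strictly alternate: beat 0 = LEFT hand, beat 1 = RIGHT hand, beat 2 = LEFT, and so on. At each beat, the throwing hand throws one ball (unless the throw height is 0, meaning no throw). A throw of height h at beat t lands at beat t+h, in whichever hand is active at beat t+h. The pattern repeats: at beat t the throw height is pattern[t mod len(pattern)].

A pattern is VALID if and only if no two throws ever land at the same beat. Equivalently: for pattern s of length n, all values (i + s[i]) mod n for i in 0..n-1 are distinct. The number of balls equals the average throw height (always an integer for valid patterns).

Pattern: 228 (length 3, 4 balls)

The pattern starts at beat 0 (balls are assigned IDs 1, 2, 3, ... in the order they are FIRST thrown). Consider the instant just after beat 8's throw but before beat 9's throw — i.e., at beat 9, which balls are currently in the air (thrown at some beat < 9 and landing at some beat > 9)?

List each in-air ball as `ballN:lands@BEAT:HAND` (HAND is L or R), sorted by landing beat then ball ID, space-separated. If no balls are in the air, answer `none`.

Beat 0 (L): throw ball1 h=2 -> lands@2:L; in-air after throw: [b1@2:L]
Beat 1 (R): throw ball2 h=2 -> lands@3:R; in-air after throw: [b1@2:L b2@3:R]
Beat 2 (L): throw ball1 h=8 -> lands@10:L; in-air after throw: [b2@3:R b1@10:L]
Beat 3 (R): throw ball2 h=2 -> lands@5:R; in-air after throw: [b2@5:R b1@10:L]
Beat 4 (L): throw ball3 h=2 -> lands@6:L; in-air after throw: [b2@5:R b3@6:L b1@10:L]
Beat 5 (R): throw ball2 h=8 -> lands@13:R; in-air after throw: [b3@6:L b1@10:L b2@13:R]
Beat 6 (L): throw ball3 h=2 -> lands@8:L; in-air after throw: [b3@8:L b1@10:L b2@13:R]
Beat 7 (R): throw ball4 h=2 -> lands@9:R; in-air after throw: [b3@8:L b4@9:R b1@10:L b2@13:R]
Beat 8 (L): throw ball3 h=8 -> lands@16:L; in-air after throw: [b4@9:R b1@10:L b2@13:R b3@16:L]
Beat 9 (R): throw ball4 h=2 -> lands@11:R; in-air after throw: [b1@10:L b4@11:R b2@13:R b3@16:L]

Answer: ball1:lands@10:L ball2:lands@13:R ball3:lands@16:L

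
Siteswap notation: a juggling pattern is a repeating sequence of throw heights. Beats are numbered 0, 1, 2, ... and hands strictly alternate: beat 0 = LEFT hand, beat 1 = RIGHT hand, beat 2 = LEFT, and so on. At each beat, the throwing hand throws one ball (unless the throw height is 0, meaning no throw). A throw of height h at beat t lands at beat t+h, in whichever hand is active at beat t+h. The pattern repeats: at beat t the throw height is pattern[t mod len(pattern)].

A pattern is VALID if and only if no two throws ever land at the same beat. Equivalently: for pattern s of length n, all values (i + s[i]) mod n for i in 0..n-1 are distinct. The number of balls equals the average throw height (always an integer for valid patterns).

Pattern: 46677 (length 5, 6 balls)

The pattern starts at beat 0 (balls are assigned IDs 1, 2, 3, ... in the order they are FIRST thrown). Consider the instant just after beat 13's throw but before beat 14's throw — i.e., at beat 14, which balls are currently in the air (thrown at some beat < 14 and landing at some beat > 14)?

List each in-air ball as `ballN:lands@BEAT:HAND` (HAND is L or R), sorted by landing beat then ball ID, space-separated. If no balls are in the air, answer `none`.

Answer: ball3:lands@15:R ball5:lands@16:L ball1:lands@17:R ball6:lands@18:L ball2:lands@20:L

Derivation:
Beat 0 (L): throw ball1 h=4 -> lands@4:L; in-air after throw: [b1@4:L]
Beat 1 (R): throw ball2 h=6 -> lands@7:R; in-air after throw: [b1@4:L b2@7:R]
Beat 2 (L): throw ball3 h=6 -> lands@8:L; in-air after throw: [b1@4:L b2@7:R b3@8:L]
Beat 3 (R): throw ball4 h=7 -> lands@10:L; in-air after throw: [b1@4:L b2@7:R b3@8:L b4@10:L]
Beat 4 (L): throw ball1 h=7 -> lands@11:R; in-air after throw: [b2@7:R b3@8:L b4@10:L b1@11:R]
Beat 5 (R): throw ball5 h=4 -> lands@9:R; in-air after throw: [b2@7:R b3@8:L b5@9:R b4@10:L b1@11:R]
Beat 6 (L): throw ball6 h=6 -> lands@12:L; in-air after throw: [b2@7:R b3@8:L b5@9:R b4@10:L b1@11:R b6@12:L]
Beat 7 (R): throw ball2 h=6 -> lands@13:R; in-air after throw: [b3@8:L b5@9:R b4@10:L b1@11:R b6@12:L b2@13:R]
Beat 8 (L): throw ball3 h=7 -> lands@15:R; in-air after throw: [b5@9:R b4@10:L b1@11:R b6@12:L b2@13:R b3@15:R]
Beat 9 (R): throw ball5 h=7 -> lands@16:L; in-air after throw: [b4@10:L b1@11:R b6@12:L b2@13:R b3@15:R b5@16:L]
Beat 10 (L): throw ball4 h=4 -> lands@14:L; in-air after throw: [b1@11:R b6@12:L b2@13:R b4@14:L b3@15:R b5@16:L]
Beat 11 (R): throw ball1 h=6 -> lands@17:R; in-air after throw: [b6@12:L b2@13:R b4@14:L b3@15:R b5@16:L b1@17:R]
Beat 12 (L): throw ball6 h=6 -> lands@18:L; in-air after throw: [b2@13:R b4@14:L b3@15:R b5@16:L b1@17:R b6@18:L]
Beat 13 (R): throw ball2 h=7 -> lands@20:L; in-air after throw: [b4@14:L b3@15:R b5@16:L b1@17:R b6@18:L b2@20:L]
Beat 14 (L): throw ball4 h=7 -> lands@21:R; in-air after throw: [b3@15:R b5@16:L b1@17:R b6@18:L b2@20:L b4@21:R]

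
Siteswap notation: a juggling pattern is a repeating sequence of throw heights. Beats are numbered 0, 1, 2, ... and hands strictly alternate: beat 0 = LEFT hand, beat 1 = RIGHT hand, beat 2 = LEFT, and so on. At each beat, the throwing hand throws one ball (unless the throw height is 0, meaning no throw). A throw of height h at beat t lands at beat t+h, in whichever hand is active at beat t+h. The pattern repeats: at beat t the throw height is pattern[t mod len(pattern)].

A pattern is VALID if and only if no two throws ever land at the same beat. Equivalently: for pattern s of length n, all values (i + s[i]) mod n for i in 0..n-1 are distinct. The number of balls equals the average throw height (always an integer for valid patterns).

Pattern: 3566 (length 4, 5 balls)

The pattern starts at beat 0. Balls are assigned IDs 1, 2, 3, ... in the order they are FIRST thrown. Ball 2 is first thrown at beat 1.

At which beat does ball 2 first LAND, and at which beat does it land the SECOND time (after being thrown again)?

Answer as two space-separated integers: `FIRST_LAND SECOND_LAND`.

Answer: 6 12

Derivation:
Beat 0 (L): throw ball1 h=3 -> lands@3:R; in-air after throw: [b1@3:R]
Beat 1 (R): throw ball2 h=5 -> lands@6:L; in-air after throw: [b1@3:R b2@6:L]
Beat 2 (L): throw ball3 h=6 -> lands@8:L; in-air after throw: [b1@3:R b2@6:L b3@8:L]
Beat 3 (R): throw ball1 h=6 -> lands@9:R; in-air after throw: [b2@6:L b3@8:L b1@9:R]
Beat 4 (L): throw ball4 h=3 -> lands@7:R; in-air after throw: [b2@6:L b4@7:R b3@8:L b1@9:R]
Beat 5 (R): throw ball5 h=5 -> lands@10:L; in-air after throw: [b2@6:L b4@7:R b3@8:L b1@9:R b5@10:L]
Beat 6 (L): throw ball2 h=6 -> lands@12:L; in-air after throw: [b4@7:R b3@8:L b1@9:R b5@10:L b2@12:L]
Beat 7 (R): throw ball4 h=6 -> lands@13:R; in-air after throw: [b3@8:L b1@9:R b5@10:L b2@12:L b4@13:R]
Beat 8 (L): throw ball3 h=3 -> lands@11:R; in-air after throw: [b1@9:R b5@10:L b3@11:R b2@12:L b4@13:R]
Beat 9 (R): throw ball1 h=5 -> lands@14:L; in-air after throw: [b5@10:L b3@11:R b2@12:L b4@13:R b1@14:L]
Beat 10 (L): throw ball5 h=6 -> lands@16:L; in-air after throw: [b3@11:R b2@12:L b4@13:R b1@14:L b5@16:L]
Beat 11 (R): throw ball3 h=6 -> lands@17:R; in-air after throw: [b2@12:L b4@13:R b1@14:L b5@16:L b3@17:R]
Beat 12 (L): throw ball2 h=3 -> lands@15:R; in-air after throw: [b4@13:R b1@14:L b2@15:R b5@16:L b3@17:R]
Ball 2: thrown@1 h=5 -> first land @6; rethrown@6 h=6 -> second land @12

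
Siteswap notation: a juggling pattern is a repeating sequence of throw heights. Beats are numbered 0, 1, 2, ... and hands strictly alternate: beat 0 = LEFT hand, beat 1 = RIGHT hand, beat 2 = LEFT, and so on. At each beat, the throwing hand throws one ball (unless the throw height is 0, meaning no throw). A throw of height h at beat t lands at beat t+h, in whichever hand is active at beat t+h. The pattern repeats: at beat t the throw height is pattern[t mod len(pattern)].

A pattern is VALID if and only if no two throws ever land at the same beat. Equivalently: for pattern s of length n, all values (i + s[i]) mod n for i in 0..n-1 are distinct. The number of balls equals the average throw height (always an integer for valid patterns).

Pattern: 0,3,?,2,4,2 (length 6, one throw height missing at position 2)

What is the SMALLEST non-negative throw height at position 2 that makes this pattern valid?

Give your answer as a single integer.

Answer: 1

Derivation:
i=0: (0 + 0) mod 6 = 0
i=1: (1 + 3) mod 6 = 4
i=2: s[i]=? (unknown)
i=3: (3 + 2) mod 6 = 5
i=4: (4 + 4) mod 6 = 2
i=5: (5 + 2) mod 6 = 1
Known residues: [0, 1, 2, 4, 5]; need a permutation of 0..5, so missing residue r = 3
Need (2 + s) mod 6 = 3; smallest s = (3 - 2) mod 6 = 1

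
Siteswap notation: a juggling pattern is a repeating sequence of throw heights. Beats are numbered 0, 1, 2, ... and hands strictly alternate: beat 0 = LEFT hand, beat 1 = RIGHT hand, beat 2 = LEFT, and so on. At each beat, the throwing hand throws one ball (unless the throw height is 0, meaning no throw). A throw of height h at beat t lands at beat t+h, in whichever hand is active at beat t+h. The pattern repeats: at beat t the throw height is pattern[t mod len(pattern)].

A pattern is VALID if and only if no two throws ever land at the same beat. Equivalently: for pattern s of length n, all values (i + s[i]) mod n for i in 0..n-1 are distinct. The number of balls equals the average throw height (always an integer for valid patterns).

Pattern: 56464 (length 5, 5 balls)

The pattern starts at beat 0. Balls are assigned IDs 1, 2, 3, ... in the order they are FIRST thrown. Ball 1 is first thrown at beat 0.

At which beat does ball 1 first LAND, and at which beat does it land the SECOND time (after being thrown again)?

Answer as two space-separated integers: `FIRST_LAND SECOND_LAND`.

Answer: 5 10

Derivation:
Beat 0 (L): throw ball1 h=5 -> lands@5:R; in-air after throw: [b1@5:R]
Beat 1 (R): throw ball2 h=6 -> lands@7:R; in-air after throw: [b1@5:R b2@7:R]
Beat 2 (L): throw ball3 h=4 -> lands@6:L; in-air after throw: [b1@5:R b3@6:L b2@7:R]
Beat 3 (R): throw ball4 h=6 -> lands@9:R; in-air after throw: [b1@5:R b3@6:L b2@7:R b4@9:R]
Beat 4 (L): throw ball5 h=4 -> lands@8:L; in-air after throw: [b1@5:R b3@6:L b2@7:R b5@8:L b4@9:R]
Beat 5 (R): throw ball1 h=5 -> lands@10:L; in-air after throw: [b3@6:L b2@7:R b5@8:L b4@9:R b1@10:L]
Beat 6 (L): throw ball3 h=6 -> lands@12:L; in-air after throw: [b2@7:R b5@8:L b4@9:R b1@10:L b3@12:L]
Beat 7 (R): throw ball2 h=4 -> lands@11:R; in-air after throw: [b5@8:L b4@9:R b1@10:L b2@11:R b3@12:L]
Beat 8 (L): throw ball5 h=6 -> lands@14:L; in-air after throw: [b4@9:R b1@10:L b2@11:R b3@12:L b5@14:L]
Beat 9 (R): throw ball4 h=4 -> lands@13:R; in-air after throw: [b1@10:L b2@11:R b3@12:L b4@13:R b5@14:L]
Beat 10 (L): throw ball1 h=5 -> lands@15:R; in-air after throw: [b2@11:R b3@12:L b4@13:R b5@14:L b1@15:R]
Ball 1: thrown@0 h=5 -> first land @5; rethrown@5 h=5 -> second land @10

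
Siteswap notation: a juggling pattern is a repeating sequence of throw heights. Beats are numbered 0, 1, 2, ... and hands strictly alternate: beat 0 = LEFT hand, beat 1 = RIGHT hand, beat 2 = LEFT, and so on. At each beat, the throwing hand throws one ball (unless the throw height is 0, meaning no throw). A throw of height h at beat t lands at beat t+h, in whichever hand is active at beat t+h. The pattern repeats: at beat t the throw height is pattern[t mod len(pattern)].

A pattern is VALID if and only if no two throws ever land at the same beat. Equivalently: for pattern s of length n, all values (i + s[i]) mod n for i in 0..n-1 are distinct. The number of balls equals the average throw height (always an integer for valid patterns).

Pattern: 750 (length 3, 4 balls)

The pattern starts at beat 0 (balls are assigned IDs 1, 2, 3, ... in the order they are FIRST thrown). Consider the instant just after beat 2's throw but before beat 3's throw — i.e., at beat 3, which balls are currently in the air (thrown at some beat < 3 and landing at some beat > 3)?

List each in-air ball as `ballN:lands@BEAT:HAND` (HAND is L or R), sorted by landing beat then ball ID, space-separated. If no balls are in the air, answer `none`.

Beat 0 (L): throw ball1 h=7 -> lands@7:R; in-air after throw: [b1@7:R]
Beat 1 (R): throw ball2 h=5 -> lands@6:L; in-air after throw: [b2@6:L b1@7:R]
Beat 3 (R): throw ball3 h=7 -> lands@10:L; in-air after throw: [b2@6:L b1@7:R b3@10:L]

Answer: ball2:lands@6:L ball1:lands@7:R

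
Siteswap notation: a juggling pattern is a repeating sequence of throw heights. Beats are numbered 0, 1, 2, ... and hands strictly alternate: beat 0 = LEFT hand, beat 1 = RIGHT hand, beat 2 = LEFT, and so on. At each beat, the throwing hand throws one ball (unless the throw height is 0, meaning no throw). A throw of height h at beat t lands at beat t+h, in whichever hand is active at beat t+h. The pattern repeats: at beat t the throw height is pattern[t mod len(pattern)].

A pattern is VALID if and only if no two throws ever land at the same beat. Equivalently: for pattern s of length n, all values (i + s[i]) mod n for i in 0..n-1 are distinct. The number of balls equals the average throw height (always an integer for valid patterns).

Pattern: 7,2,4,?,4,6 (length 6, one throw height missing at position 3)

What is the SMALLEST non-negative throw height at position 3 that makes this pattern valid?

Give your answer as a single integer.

i=0: (0 + 7) mod 6 = 1
i=1: (1 + 2) mod 6 = 3
i=2: (2 + 4) mod 6 = 0
i=3: s[i]=? (unknown)
i=4: (4 + 4) mod 6 = 2
i=5: (5 + 6) mod 6 = 5
Known residues: [0, 1, 2, 3, 5]; need a permutation of 0..5, so missing residue r = 4
Need (3 + s) mod 6 = 4; smallest s = (4 - 3) mod 6 = 1

Answer: 1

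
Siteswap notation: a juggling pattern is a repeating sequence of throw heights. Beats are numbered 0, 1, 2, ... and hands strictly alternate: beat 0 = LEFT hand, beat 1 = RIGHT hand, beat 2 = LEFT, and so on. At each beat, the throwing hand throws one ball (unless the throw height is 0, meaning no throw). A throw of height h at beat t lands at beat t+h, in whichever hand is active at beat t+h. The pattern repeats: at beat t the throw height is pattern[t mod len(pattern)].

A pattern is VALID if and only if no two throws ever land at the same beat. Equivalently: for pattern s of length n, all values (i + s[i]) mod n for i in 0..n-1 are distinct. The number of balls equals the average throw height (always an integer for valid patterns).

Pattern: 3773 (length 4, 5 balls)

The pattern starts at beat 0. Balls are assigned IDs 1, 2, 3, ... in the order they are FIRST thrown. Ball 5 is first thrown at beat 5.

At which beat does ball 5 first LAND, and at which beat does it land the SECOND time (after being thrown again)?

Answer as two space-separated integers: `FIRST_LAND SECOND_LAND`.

Answer: 12 15

Derivation:
Beat 0 (L): throw ball1 h=3 -> lands@3:R; in-air after throw: [b1@3:R]
Beat 1 (R): throw ball2 h=7 -> lands@8:L; in-air after throw: [b1@3:R b2@8:L]
Beat 2 (L): throw ball3 h=7 -> lands@9:R; in-air after throw: [b1@3:R b2@8:L b3@9:R]
Beat 3 (R): throw ball1 h=3 -> lands@6:L; in-air after throw: [b1@6:L b2@8:L b3@9:R]
Beat 4 (L): throw ball4 h=3 -> lands@7:R; in-air after throw: [b1@6:L b4@7:R b2@8:L b3@9:R]
Beat 5 (R): throw ball5 h=7 -> lands@12:L; in-air after throw: [b1@6:L b4@7:R b2@8:L b3@9:R b5@12:L]
Beat 6 (L): throw ball1 h=7 -> lands@13:R; in-air after throw: [b4@7:R b2@8:L b3@9:R b5@12:L b1@13:R]
Beat 7 (R): throw ball4 h=3 -> lands@10:L; in-air after throw: [b2@8:L b3@9:R b4@10:L b5@12:L b1@13:R]
Beat 8 (L): throw ball2 h=3 -> lands@11:R; in-air after throw: [b3@9:R b4@10:L b2@11:R b5@12:L b1@13:R]
Beat 9 (R): throw ball3 h=7 -> lands@16:L; in-air after throw: [b4@10:L b2@11:R b5@12:L b1@13:R b3@16:L]
Beat 10 (L): throw ball4 h=7 -> lands@17:R; in-air after throw: [b2@11:R b5@12:L b1@13:R b3@16:L b4@17:R]
Beat 11 (R): throw ball2 h=3 -> lands@14:L; in-air after throw: [b5@12:L b1@13:R b2@14:L b3@16:L b4@17:R]
Beat 12 (L): throw ball5 h=3 -> lands@15:R; in-air after throw: [b1@13:R b2@14:L b5@15:R b3@16:L b4@17:R]
Beat 13 (R): throw ball1 h=7 -> lands@20:L; in-air after throw: [b2@14:L b5@15:R b3@16:L b4@17:R b1@20:L]
Beat 14 (L): throw ball2 h=7 -> lands@21:R; in-air after throw: [b5@15:R b3@16:L b4@17:R b1@20:L b2@21:R]
Beat 15 (R): throw ball5 h=3 -> lands@18:L; in-air after throw: [b3@16:L b4@17:R b5@18:L b1@20:L b2@21:R]
Ball 5: thrown@5 h=7 -> first land @12; rethrown@12 h=3 -> second land @15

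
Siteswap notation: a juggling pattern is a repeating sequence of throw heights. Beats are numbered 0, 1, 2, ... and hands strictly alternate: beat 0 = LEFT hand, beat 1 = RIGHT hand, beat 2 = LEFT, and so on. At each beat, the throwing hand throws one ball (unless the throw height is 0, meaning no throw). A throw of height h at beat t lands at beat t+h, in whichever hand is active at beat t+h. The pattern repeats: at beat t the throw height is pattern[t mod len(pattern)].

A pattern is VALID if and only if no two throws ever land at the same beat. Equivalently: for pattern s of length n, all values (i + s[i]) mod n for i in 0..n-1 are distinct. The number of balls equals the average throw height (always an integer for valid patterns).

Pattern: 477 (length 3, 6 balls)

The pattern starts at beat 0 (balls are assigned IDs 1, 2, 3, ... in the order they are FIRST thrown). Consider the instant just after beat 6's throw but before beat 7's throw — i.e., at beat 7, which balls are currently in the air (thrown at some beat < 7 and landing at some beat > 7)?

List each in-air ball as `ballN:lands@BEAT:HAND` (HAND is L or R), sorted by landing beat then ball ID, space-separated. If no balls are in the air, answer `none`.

Beat 0 (L): throw ball1 h=4 -> lands@4:L; in-air after throw: [b1@4:L]
Beat 1 (R): throw ball2 h=7 -> lands@8:L; in-air after throw: [b1@4:L b2@8:L]
Beat 2 (L): throw ball3 h=7 -> lands@9:R; in-air after throw: [b1@4:L b2@8:L b3@9:R]
Beat 3 (R): throw ball4 h=4 -> lands@7:R; in-air after throw: [b1@4:L b4@7:R b2@8:L b3@9:R]
Beat 4 (L): throw ball1 h=7 -> lands@11:R; in-air after throw: [b4@7:R b2@8:L b3@9:R b1@11:R]
Beat 5 (R): throw ball5 h=7 -> lands@12:L; in-air after throw: [b4@7:R b2@8:L b3@9:R b1@11:R b5@12:L]
Beat 6 (L): throw ball6 h=4 -> lands@10:L; in-air after throw: [b4@7:R b2@8:L b3@9:R b6@10:L b1@11:R b5@12:L]
Beat 7 (R): throw ball4 h=7 -> lands@14:L; in-air after throw: [b2@8:L b3@9:R b6@10:L b1@11:R b5@12:L b4@14:L]

Answer: ball2:lands@8:L ball3:lands@9:R ball6:lands@10:L ball1:lands@11:R ball5:lands@12:L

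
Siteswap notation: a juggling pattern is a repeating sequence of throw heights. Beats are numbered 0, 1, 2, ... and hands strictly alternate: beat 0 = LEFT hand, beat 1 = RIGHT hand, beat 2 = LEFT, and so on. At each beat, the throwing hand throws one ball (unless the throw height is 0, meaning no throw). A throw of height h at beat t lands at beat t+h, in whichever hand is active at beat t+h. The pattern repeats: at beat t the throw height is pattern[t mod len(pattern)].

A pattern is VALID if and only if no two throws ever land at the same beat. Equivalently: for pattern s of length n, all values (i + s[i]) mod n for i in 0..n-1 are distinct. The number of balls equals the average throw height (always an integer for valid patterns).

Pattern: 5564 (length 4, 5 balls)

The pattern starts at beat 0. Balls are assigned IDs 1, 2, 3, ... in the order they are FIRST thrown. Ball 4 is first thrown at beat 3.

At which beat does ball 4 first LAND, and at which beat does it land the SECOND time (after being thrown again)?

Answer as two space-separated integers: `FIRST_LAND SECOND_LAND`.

Beat 0 (L): throw ball1 h=5 -> lands@5:R; in-air after throw: [b1@5:R]
Beat 1 (R): throw ball2 h=5 -> lands@6:L; in-air after throw: [b1@5:R b2@6:L]
Beat 2 (L): throw ball3 h=6 -> lands@8:L; in-air after throw: [b1@5:R b2@6:L b3@8:L]
Beat 3 (R): throw ball4 h=4 -> lands@7:R; in-air after throw: [b1@5:R b2@6:L b4@7:R b3@8:L]
Beat 4 (L): throw ball5 h=5 -> lands@9:R; in-air after throw: [b1@5:R b2@6:L b4@7:R b3@8:L b5@9:R]
Beat 5 (R): throw ball1 h=5 -> lands@10:L; in-air after throw: [b2@6:L b4@7:R b3@8:L b5@9:R b1@10:L]
Beat 6 (L): throw ball2 h=6 -> lands@12:L; in-air after throw: [b4@7:R b3@8:L b5@9:R b1@10:L b2@12:L]
Beat 7 (R): throw ball4 h=4 -> lands@11:R; in-air after throw: [b3@8:L b5@9:R b1@10:L b4@11:R b2@12:L]
Beat 8 (L): throw ball3 h=5 -> lands@13:R; in-air after throw: [b5@9:R b1@10:L b4@11:R b2@12:L b3@13:R]
Beat 9 (R): throw ball5 h=5 -> lands@14:L; in-air after throw: [b1@10:L b4@11:R b2@12:L b3@13:R b5@14:L]
Beat 10 (L): throw ball1 h=6 -> lands@16:L; in-air after throw: [b4@11:R b2@12:L b3@13:R b5@14:L b1@16:L]
Beat 11 (R): throw ball4 h=4 -> lands@15:R; in-air after throw: [b2@12:L b3@13:R b5@14:L b4@15:R b1@16:L]
Ball 4: thrown@3 h=4 -> first land @7; rethrown@7 h=4 -> second land @11

Answer: 7 11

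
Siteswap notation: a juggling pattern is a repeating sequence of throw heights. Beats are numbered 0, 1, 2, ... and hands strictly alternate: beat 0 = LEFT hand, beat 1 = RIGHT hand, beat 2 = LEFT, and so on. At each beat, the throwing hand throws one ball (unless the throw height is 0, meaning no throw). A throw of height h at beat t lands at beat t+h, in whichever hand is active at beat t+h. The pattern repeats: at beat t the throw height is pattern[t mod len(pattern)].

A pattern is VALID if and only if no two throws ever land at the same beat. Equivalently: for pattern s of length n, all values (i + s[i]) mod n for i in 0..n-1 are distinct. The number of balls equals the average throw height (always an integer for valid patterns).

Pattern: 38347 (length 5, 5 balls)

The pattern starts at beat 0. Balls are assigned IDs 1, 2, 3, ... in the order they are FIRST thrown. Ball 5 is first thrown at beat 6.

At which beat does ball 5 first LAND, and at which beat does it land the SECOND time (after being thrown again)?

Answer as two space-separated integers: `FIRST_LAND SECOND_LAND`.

Beat 0 (L): throw ball1 h=3 -> lands@3:R; in-air after throw: [b1@3:R]
Beat 1 (R): throw ball2 h=8 -> lands@9:R; in-air after throw: [b1@3:R b2@9:R]
Beat 2 (L): throw ball3 h=3 -> lands@5:R; in-air after throw: [b1@3:R b3@5:R b2@9:R]
Beat 3 (R): throw ball1 h=4 -> lands@7:R; in-air after throw: [b3@5:R b1@7:R b2@9:R]
Beat 4 (L): throw ball4 h=7 -> lands@11:R; in-air after throw: [b3@5:R b1@7:R b2@9:R b4@11:R]
Beat 5 (R): throw ball3 h=3 -> lands@8:L; in-air after throw: [b1@7:R b3@8:L b2@9:R b4@11:R]
Beat 6 (L): throw ball5 h=8 -> lands@14:L; in-air after throw: [b1@7:R b3@8:L b2@9:R b4@11:R b5@14:L]
Beat 7 (R): throw ball1 h=3 -> lands@10:L; in-air after throw: [b3@8:L b2@9:R b1@10:L b4@11:R b5@14:L]
Beat 8 (L): throw ball3 h=4 -> lands@12:L; in-air after throw: [b2@9:R b1@10:L b4@11:R b3@12:L b5@14:L]
Beat 9 (R): throw ball2 h=7 -> lands@16:L; in-air after throw: [b1@10:L b4@11:R b3@12:L b5@14:L b2@16:L]
Beat 10 (L): throw ball1 h=3 -> lands@13:R; in-air after throw: [b4@11:R b3@12:L b1@13:R b5@14:L b2@16:L]
Beat 11 (R): throw ball4 h=8 -> lands@19:R; in-air after throw: [b3@12:L b1@13:R b5@14:L b2@16:L b4@19:R]
Beat 12 (L): throw ball3 h=3 -> lands@15:R; in-air after throw: [b1@13:R b5@14:L b3@15:R b2@16:L b4@19:R]
Beat 13 (R): throw ball1 h=4 -> lands@17:R; in-air after throw: [b5@14:L b3@15:R b2@16:L b1@17:R b4@19:R]
Beat 14 (L): throw ball5 h=7 -> lands@21:R; in-air after throw: [b3@15:R b2@16:L b1@17:R b4@19:R b5@21:R]
Beat 15 (R): throw ball3 h=3 -> lands@18:L; in-air after throw: [b2@16:L b1@17:R b3@18:L b4@19:R b5@21:R]
Beat 16 (L): throw ball2 h=8 -> lands@24:L; in-air after throw: [b1@17:R b3@18:L b4@19:R b5@21:R b2@24:L]
Beat 17 (R): throw ball1 h=3 -> lands@20:L; in-air after throw: [b3@18:L b4@19:R b1@20:L b5@21:R b2@24:L]
Beat 18 (L): throw ball3 h=4 -> lands@22:L; in-air after throw: [b4@19:R b1@20:L b5@21:R b3@22:L b2@24:L]
Ball 5: thrown@6 h=8 -> first land @14; rethrown@14 h=7 -> second land @21

Answer: 14 21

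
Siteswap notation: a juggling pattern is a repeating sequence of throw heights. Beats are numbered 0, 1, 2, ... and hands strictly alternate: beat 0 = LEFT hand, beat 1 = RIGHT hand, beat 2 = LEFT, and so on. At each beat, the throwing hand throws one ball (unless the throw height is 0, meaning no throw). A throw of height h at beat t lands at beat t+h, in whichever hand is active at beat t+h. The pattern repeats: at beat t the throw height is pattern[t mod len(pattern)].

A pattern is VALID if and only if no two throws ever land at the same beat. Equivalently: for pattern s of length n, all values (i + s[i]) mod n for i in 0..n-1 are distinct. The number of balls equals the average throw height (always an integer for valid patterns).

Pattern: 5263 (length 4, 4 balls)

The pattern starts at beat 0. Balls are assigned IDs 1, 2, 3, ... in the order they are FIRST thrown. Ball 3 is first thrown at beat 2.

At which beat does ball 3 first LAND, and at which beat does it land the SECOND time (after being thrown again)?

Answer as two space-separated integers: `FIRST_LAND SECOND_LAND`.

Answer: 8 13

Derivation:
Beat 0 (L): throw ball1 h=5 -> lands@5:R; in-air after throw: [b1@5:R]
Beat 1 (R): throw ball2 h=2 -> lands@3:R; in-air after throw: [b2@3:R b1@5:R]
Beat 2 (L): throw ball3 h=6 -> lands@8:L; in-air after throw: [b2@3:R b1@5:R b3@8:L]
Beat 3 (R): throw ball2 h=3 -> lands@6:L; in-air after throw: [b1@5:R b2@6:L b3@8:L]
Beat 4 (L): throw ball4 h=5 -> lands@9:R; in-air after throw: [b1@5:R b2@6:L b3@8:L b4@9:R]
Beat 5 (R): throw ball1 h=2 -> lands@7:R; in-air after throw: [b2@6:L b1@7:R b3@8:L b4@9:R]
Beat 6 (L): throw ball2 h=6 -> lands@12:L; in-air after throw: [b1@7:R b3@8:L b4@9:R b2@12:L]
Beat 7 (R): throw ball1 h=3 -> lands@10:L; in-air after throw: [b3@8:L b4@9:R b1@10:L b2@12:L]
Beat 8 (L): throw ball3 h=5 -> lands@13:R; in-air after throw: [b4@9:R b1@10:L b2@12:L b3@13:R]
Beat 9 (R): throw ball4 h=2 -> lands@11:R; in-air after throw: [b1@10:L b4@11:R b2@12:L b3@13:R]
Beat 10 (L): throw ball1 h=6 -> lands@16:L; in-air after throw: [b4@11:R b2@12:L b3@13:R b1@16:L]
Beat 11 (R): throw ball4 h=3 -> lands@14:L; in-air after throw: [b2@12:L b3@13:R b4@14:L b1@16:L]
Beat 12 (L): throw ball2 h=5 -> lands@17:R; in-air after throw: [b3@13:R b4@14:L b1@16:L b2@17:R]
Beat 13 (R): throw ball3 h=2 -> lands@15:R; in-air after throw: [b4@14:L b3@15:R b1@16:L b2@17:R]
Ball 3: thrown@2 h=6 -> first land @8; rethrown@8 h=5 -> second land @13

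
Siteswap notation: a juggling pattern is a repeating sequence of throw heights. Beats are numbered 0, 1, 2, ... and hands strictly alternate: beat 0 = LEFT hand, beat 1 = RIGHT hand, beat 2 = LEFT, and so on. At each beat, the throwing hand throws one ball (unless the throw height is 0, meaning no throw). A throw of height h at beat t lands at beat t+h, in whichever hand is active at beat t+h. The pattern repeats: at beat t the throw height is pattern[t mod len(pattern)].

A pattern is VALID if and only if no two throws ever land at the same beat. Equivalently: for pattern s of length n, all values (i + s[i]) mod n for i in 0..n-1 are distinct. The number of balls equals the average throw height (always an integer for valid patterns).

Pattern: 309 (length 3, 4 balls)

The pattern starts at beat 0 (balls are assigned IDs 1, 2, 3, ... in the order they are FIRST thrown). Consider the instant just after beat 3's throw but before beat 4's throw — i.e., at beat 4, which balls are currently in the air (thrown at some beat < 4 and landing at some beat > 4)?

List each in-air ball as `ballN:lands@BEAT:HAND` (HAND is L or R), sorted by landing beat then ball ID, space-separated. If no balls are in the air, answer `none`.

Answer: ball1:lands@6:L ball2:lands@11:R

Derivation:
Beat 0 (L): throw ball1 h=3 -> lands@3:R; in-air after throw: [b1@3:R]
Beat 2 (L): throw ball2 h=9 -> lands@11:R; in-air after throw: [b1@3:R b2@11:R]
Beat 3 (R): throw ball1 h=3 -> lands@6:L; in-air after throw: [b1@6:L b2@11:R]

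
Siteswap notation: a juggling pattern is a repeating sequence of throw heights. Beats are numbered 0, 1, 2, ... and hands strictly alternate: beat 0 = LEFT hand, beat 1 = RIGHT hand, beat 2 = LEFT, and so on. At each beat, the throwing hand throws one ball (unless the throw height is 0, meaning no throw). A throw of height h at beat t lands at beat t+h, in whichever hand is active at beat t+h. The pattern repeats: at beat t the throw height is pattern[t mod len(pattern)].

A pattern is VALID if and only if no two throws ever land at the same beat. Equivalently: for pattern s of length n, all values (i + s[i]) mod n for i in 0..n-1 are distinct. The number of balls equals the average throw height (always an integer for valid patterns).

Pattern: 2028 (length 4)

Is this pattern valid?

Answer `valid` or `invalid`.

Answer: valid

Derivation:
i=0: (i + s[i]) mod n = (0 + 2) mod 4 = 2
i=1: (i + s[i]) mod n = (1 + 0) mod 4 = 1
i=2: (i + s[i]) mod n = (2 + 2) mod 4 = 0
i=3: (i + s[i]) mod n = (3 + 8) mod 4 = 3
Residues: [2, 1, 0, 3], distinct: True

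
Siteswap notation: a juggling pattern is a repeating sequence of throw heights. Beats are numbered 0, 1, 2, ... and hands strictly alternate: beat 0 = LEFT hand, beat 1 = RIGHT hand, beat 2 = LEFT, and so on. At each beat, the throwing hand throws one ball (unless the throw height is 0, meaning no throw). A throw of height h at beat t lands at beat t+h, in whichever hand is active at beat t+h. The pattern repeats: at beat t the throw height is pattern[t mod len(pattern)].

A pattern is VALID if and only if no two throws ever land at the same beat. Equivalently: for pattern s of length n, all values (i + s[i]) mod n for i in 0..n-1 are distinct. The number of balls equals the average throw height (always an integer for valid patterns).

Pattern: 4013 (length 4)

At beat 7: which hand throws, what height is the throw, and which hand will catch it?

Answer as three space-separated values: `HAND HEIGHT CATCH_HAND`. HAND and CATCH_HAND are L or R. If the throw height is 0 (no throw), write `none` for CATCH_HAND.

Answer: R 3 L

Derivation:
Beat 7: 7 mod 2 = 1, so hand = R
Throw height = pattern[7 mod 4] = pattern[3] = 3
Lands at beat 7+3=10, 10 mod 2 = 0, so catch hand = L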